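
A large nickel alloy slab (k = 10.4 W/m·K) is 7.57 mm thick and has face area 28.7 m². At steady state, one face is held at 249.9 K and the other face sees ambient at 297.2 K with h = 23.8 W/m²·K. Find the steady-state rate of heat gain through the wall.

Q = 31800 W

Resistance network (inner→outer):
  R_nickel alloy = L/(kA) = 0.00757/(10.4·28.7) = 2.536×10^-5 K/W
  R_conv,out = 1/(hA) = 1/(23.8·28.7) = 0.001464 K/W
ΣR = 2.536×10^-5 + 0.001464 = 0.001489 K/W
Q = ΔT/ΣR = (249.9 K − 297.2 K)/0.001489 = -31800 W
(Negative Q ⇒ heat flows inward; heat gain = 31800 W.)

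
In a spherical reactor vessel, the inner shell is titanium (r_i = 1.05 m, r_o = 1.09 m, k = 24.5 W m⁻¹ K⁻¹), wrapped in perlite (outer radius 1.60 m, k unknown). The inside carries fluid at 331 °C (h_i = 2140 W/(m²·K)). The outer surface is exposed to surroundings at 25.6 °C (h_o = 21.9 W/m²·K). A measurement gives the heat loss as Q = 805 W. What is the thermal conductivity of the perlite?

ΣR = ΔT/Q = |331 − 25.6|/805 = 0.3794 K/W
Known resistances:
  R_conv,in = 1/(4πr²h) = 1/(4π·1.05²·2140) = 3.373×10^-5 K/W
  R_titanium = (1/1.05 − 1/1.09)/(4πk) = 0.03495/(4π·24.5) = 1.135×10^-4 K/W
  R_conv,out = 1/(4πr²h) = 1/(4π·1.60²·21.9) = 0.001419 K/W
R_perlite = ΣR − ΣR_known = 0.3794 − 0.001566 = 0.3778 K/W
(1/r₁−1/r₂)/(4πk) = 0.3778 ⇒ k = 0.2924/(4π·0.3778) = 0.0616 W/m·K

k = 0.0616 W/m·K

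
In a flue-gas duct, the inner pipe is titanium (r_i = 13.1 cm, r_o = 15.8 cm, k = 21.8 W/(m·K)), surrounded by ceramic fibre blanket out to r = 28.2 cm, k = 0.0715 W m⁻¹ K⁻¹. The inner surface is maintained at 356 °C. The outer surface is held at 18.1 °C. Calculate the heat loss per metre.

Q' = 262 W/m

Resistance network (inner→outer):
  R'_titanium = ln(0.158/0.131)/(2πk) = 0.1874/(2π·21.8) = 0.001368 m·K/W
  R'_ceramic fibre blanket = ln(0.282/0.158)/(2πk) = 0.5793/(2π·0.0715) = 1.290 m·K/W
ΣR = 0.001368 + 1.290 = 1.291 m·K/W
Q' = ΔT/ΣR = (356 °C − 18.1 °C)/1.291 = 262 W/m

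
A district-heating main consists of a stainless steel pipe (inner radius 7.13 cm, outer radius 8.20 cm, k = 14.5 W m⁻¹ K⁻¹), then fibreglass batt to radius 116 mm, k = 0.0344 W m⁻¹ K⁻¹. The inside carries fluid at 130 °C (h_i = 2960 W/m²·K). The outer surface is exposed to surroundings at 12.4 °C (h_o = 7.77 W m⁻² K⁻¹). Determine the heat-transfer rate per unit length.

Q' = 65.9 W/m

Series thermal resistances, inner to outer:
  R'_conv,in = 1/(2πr h) = 1/(2π·0.0713·2960) = 7.541×10^-4 m·K/W
  R'_stainless steel = ln(0.0820/0.0713)/(2πk) = 0.1398/(2π·14.5) = 0.001535 m·K/W
  R'_fibreglass batt = ln(0.116/0.0820)/(2πk) = 0.3469/(2π·0.0344) = 1.605 m·K/W
  R'_conv,out = 1/(2πr h) = 1/(2π·0.116·7.77) = 0.1766 m·K/W
ΣR = 7.541×10^-4 + 0.001535 + 1.605 + 0.1766 = 1.784 m·K/W
Q' = ΔT/ΣR = (130 °C − 12.4 °C)/1.784 = 65.9 W/m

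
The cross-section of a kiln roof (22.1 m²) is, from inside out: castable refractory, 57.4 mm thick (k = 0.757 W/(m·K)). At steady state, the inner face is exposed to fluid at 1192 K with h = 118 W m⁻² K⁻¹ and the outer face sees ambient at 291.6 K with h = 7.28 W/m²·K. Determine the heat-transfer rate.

Treat each layer as a resistance in series:
  R_conv,in = 1/(hA) = 1/(118·22.1) = 3.835×10^-4 K/W
  R_castable refractory = L/(kA) = 0.0574/(0.757·22.1) = 0.003431 K/W
  R_conv,out = 1/(hA) = 1/(7.28·22.1) = 0.006216 K/W
ΣR = 3.835×10^-4 + 0.003431 + 0.006216 = 0.01003 K/W
Q = ΔT/ΣR = (1192 K − 291.6 K)/0.01003 = 89800 W

Q = 89.8 kW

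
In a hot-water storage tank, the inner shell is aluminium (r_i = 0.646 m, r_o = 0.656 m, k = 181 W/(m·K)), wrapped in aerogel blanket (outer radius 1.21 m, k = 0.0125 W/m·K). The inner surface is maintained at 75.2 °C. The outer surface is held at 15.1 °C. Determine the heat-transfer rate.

Q = 13.5 W

Resistance network (inner→outer):
  R_aluminium = (1/0.646 − 1/0.656)/(4πk) = 0.02360/(4π·181) = 1.037×10^-5 K/W
  R_aerogel blanket = (1/0.656 − 1/1.21)/(4πk) = 0.6979/(4π·0.0125) = 4.443 K/W
ΣR = 1.037×10^-5 + 4.443 = 4.443 K/W
Q = ΔT/ΣR = (75.2 °C − 15.1 °C)/4.443 = 13.5 W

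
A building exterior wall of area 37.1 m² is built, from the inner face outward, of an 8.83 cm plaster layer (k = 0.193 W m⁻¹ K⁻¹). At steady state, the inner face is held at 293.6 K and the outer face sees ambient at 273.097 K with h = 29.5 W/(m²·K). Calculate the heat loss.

Q = 1550 W

Resistance network (inner→outer):
  R_plaster = L/(kA) = 0.0883/(0.193·37.1) = 0.01233 K/W
  R_conv,out = 1/(hA) = 1/(29.5·37.1) = 9.137×10^-4 K/W
ΣR = 0.01233 + 9.137×10^-4 = 0.01324 K/W
Q = ΔT/ΣR = (293.6 K − 273.097 K)/0.01324 = 1550 W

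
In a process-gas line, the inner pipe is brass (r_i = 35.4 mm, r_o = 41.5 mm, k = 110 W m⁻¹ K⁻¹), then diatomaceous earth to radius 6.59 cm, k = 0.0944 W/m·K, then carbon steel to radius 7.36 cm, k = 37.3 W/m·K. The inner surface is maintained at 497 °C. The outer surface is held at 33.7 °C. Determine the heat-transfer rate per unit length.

Q' = 594 W/m

Resistance network (inner→outer):
  R'_brass = ln(0.0415/0.0354)/(2πk) = 0.1590/(2π·110) = 2.300×10^-4 m·K/W
  R'_diatomaceous earth = ln(0.0659/0.0415)/(2πk) = 0.4624/(2π·0.0944) = 0.7797 m·K/W
  R'_carbon steel = ln(0.0736/0.0659)/(2πk) = 0.1105/(2π·37.3) = 4.715×10^-4 m·K/W
ΣR = 2.300×10^-4 + 0.7797 + 4.715×10^-4 = 0.7804 m·K/W
Q' = ΔT/ΣR = (497 °C − 33.7 °C)/0.7804 = 594 W/m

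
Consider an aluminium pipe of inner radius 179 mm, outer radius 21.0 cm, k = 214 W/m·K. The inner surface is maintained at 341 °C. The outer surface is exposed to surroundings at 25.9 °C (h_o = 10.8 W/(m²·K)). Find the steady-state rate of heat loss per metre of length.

Q' = 4480 W/m

Treat each layer as a resistance in series:
  R'_aluminium = ln(0.210/0.179)/(2πk) = 0.1597/(2π·214) = 1.188×10^-4 m·K/W
  R'_conv,out = 1/(2πr h) = 1/(2π·0.210·10.8) = 0.07017 m·K/W
ΣR = 1.188×10^-4 + 0.07017 = 0.07029 m·K/W
Q' = ΔT/ΣR = (341 °C − 25.9 °C)/0.07029 = 4480 W/m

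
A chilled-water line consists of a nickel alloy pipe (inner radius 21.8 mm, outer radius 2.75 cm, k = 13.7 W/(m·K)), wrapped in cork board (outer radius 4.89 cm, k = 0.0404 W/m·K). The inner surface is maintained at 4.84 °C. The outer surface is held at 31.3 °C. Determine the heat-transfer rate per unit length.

Series thermal resistances, inner to outer:
  R'_nickel alloy = ln(0.0275/0.0218)/(2πk) = 0.2323/(2π·13.7) = 0.002698 m·K/W
  R'_cork board = ln(0.0489/0.0275)/(2πk) = 0.5756/(2π·0.0404) = 2.268 m·K/W
ΣR = 0.002698 + 2.268 = 2.271 m·K/W
Q' = ΔT/ΣR = (4.84 °C − 31.3 °C)/2.271 = -11.7 W/m
(Negative Q' ⇒ heat flows inward; heat gain = 11.7 W/m.)

Q' = 11.7 W/m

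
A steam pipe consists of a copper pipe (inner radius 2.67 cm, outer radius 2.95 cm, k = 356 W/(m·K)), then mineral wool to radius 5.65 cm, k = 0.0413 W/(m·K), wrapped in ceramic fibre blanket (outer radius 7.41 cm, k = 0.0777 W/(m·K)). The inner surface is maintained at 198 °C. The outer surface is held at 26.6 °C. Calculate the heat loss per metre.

Q' = 56.0 W/m

Resistance network (inner→outer):
  R'_copper = ln(0.0295/0.0267)/(2πk) = 0.09973/(2π·356) = 4.458×10^-5 m·K/W
  R'_mineral wool = ln(0.0565/0.0295)/(2πk) = 0.6499/(2π·0.0413) = 2.504 m·K/W
  R'_ceramic fibre blanket = ln(0.0741/0.0565)/(2πk) = 0.2712/(2π·0.0777) = 0.5555 m·K/W
ΣR = 4.458×10^-5 + 2.504 + 0.5555 = 3.060 m·K/W
Q' = ΔT/ΣR = (198 °C − 26.6 °C)/3.060 = 56.0 W/m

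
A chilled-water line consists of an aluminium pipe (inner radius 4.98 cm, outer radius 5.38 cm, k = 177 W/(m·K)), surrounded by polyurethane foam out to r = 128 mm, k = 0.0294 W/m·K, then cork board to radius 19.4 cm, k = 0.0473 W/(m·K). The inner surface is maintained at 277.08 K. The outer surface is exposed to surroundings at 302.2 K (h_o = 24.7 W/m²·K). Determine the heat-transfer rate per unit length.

Treat each layer as a resistance in series:
  R'_aluminium = ln(0.0538/0.0498)/(2πk) = 0.07726/(2π·177) = 6.947×10^-5 m·K/W
  R'_polyurethane foam = ln(0.128/0.0538)/(2πk) = 0.8668/(2π·0.0294) = 4.692 m·K/W
  R'_cork board = ln(0.194/0.128)/(2πk) = 0.4158/(2π·0.0473) = 1.399 m·K/W
  R'_conv,out = 1/(2πr h) = 1/(2π·0.194·24.7) = 0.03321 m·K/W
ΣR = 6.947×10^-5 + 4.692 + 1.399 + 0.03321 = 6.124 m·K/W
Q' = ΔT/ΣR = (277.08 K − 302.2 K)/6.124 = -4.10 W/m
(Negative Q' ⇒ heat flows inward; heat gain = 4.10 W/m.)

Q' = 4.10 W/m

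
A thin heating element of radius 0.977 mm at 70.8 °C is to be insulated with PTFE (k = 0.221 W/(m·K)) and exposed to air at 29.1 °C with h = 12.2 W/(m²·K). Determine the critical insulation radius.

For a cylinder, r_cr = k_ins/h = 0.221/12.2 = 0.0181 m = 1.81 cm

r_cr = 1.81 cm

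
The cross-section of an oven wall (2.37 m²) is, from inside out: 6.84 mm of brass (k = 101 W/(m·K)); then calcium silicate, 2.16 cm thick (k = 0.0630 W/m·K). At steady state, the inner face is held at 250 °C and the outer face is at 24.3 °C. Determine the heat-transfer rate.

Q = 1560 W

Treat each layer as a resistance in series:
  R_brass = L/(kA) = 0.00684/(101·2.37) = 2.858×10^-5 K/W
  R_calcium silicate = L/(kA) = 0.0216/(0.0630·2.37) = 0.1447 K/W
ΣR = 2.858×10^-5 + 0.1447 = 0.1447 K/W
Q = ΔT/ΣR = (250 °C − 24.3 °C)/0.1447 = 1560 W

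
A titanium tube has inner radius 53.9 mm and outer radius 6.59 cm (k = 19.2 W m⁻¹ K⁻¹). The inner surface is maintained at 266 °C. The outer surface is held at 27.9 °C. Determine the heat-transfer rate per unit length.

Q' = 143 kW/m

Q' = 2πk·ΔT/ln(r₂/r₁) = 2π × 19.2 × 238.1 / ln(0.0659/0.0539) = 1.43×10^5 W/m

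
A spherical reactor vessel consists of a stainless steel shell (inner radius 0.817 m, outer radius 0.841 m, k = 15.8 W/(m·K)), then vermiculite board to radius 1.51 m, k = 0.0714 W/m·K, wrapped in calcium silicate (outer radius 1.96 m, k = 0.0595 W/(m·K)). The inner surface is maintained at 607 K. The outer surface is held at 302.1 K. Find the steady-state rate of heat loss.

Q = 386 W

Treat each layer as a resistance in series:
  R_stainless steel = (1/0.817 − 1/0.841)/(4πk) = 0.03493/(4π·15.8) = 1.759×10^-4 K/W
  R_vermiculite board = (1/0.841 − 1/1.51)/(4πk) = 0.5268/(4π·0.0714) = 0.5871 K/W
  R_calcium silicate = (1/1.51 − 1/1.96)/(4πk) = 0.1520/(4π·0.0595) = 0.2034 K/W
ΣR = 1.759×10^-4 + 0.5871 + 0.2034 = 0.7907 K/W
Q = ΔT/ΣR = (607 K − 302.1 K)/0.7907 = 386 W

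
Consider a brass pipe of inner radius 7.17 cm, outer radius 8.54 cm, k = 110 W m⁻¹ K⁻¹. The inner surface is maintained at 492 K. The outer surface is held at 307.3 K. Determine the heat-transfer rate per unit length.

Q' = 730 kW/m

Q' = 2πk·ΔT/ln(r₂/r₁) = 2π × 110 × 184.7 / ln(0.0854/0.0717) = 7.30×10^5 W/m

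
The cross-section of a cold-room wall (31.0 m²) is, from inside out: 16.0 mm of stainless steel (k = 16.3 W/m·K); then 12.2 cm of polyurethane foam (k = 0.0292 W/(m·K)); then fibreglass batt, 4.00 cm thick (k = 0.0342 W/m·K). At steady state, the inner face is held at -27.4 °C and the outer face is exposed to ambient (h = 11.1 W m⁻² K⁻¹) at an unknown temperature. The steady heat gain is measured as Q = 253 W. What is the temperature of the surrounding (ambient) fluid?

Series resistances:
  R_stainless steel = L/(kA) = 0.0160/(16.3·31.0) = 3.166×10^-5 K/W
  R_polyurethane foam = L/(kA) = 0.122/(0.0292·31.0) = 0.1348 K/W
  R_fibreglass batt = L/(kA) = 0.0400/(0.0342·31.0) = 0.03773 K/W
  R_conv,out = 1/(hA) = 1/(11.1·31.0) = 0.002906 K/W
ΣR = 0.1754 K/W
ΔT = Q·ΣR = 253 × 0.1754 = 44.38 K
Heat flows inward, so T_out = T_in + ΔT = -27.4 + 44.38 = 17.0 °C

T_out = 17.0 °C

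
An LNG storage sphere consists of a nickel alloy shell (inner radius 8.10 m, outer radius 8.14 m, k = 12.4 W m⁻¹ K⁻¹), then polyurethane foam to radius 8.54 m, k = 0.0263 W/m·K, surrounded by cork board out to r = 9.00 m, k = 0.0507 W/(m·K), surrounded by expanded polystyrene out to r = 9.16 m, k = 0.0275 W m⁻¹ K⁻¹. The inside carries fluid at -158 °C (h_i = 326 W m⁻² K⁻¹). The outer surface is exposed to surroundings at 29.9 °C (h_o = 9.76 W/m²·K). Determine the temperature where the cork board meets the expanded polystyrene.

T = -3.1 °C

Resistance network (inner→outer):
  R_conv,in = 1/(4πr²h) = 1/(4π·8.10²·326) = 3.721×10^-6 K/W
  R_nickel alloy = (1/8.10 − 1/8.14)/(4πk) = 6.067×10^-4/(4π·12.4) = 3.893×10^-6 K/W
  R_polyurethane foam = (1/8.14 − 1/8.54)/(4πk) = 0.005754/(4π·0.0263) = 0.01741 K/W
  R_cork board = (1/8.54 − 1/9.00)/(4πk) = 0.005985/(4π·0.0507) = 0.009394 K/W
  R_expanded polystyrene = (1/9.00 − 1/9.16)/(4πk) = 0.001941/(4π·0.0275) = 0.005616 K/W
  R_conv,out = 1/(4πr²h) = 1/(4π·9.16²·9.76) = 9.717×10^-5 K/W
ΣR = 3.721×10^-6 + 3.893×10^-6 + 0.01741 + 0.009394 + 0.005616 + 9.717×10^-5 = 0.03252 K/W
Q = ΔT/ΣR = (-158 °C − 29.9 °C)/0.03252 = -5778 W
From the inner boundary to the cork board/expanded polystyrene interface, ΣR_partial = 0.02681 K/W.
T_interface = T_in − Q·ΣR_partial = -158 °C − (-5778)(0.02681) = -3.1 °C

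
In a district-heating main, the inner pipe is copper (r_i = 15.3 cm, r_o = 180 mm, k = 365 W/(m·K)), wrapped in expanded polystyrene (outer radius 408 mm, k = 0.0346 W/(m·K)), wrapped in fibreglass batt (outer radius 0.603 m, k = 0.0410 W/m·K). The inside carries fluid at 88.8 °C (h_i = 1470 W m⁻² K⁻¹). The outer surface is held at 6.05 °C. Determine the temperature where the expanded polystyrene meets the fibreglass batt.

T = 29.8 °C

Treat each layer as a resistance in series:
  R'_conv,in = 1/(2πr h) = 1/(2π·0.153·1470) = 7.076×10^-4 m·K/W
  R'_copper = ln(0.180/0.153)/(2πk) = 0.1625/(2π·365) = 7.086×10^-5 m·K/W
  R'_expanded polystyrene = ln(0.408/0.180)/(2πk) = 0.8183/(2π·0.0346) = 3.764 m·K/W
  R'_fibreglass batt = ln(0.603/0.408)/(2πk) = 0.3907/(2π·0.0410) = 1.516 m·K/W
ΣR = 7.076×10^-4 + 7.086×10^-5 + 3.764 + 1.516 = 5.281 m·K/W
Q' = ΔT/ΣR = (88.8 °C − 6.05 °C)/5.281 = 15.67 W/m
From the inner boundary to the expanded polystyrene/fibreglass batt interface, ΣR_partial = 3.765 m·K/W.
T_interface = T_in − Q'·ΣR_partial = 88.8 °C − (15.67)(3.765) = 29.8 °C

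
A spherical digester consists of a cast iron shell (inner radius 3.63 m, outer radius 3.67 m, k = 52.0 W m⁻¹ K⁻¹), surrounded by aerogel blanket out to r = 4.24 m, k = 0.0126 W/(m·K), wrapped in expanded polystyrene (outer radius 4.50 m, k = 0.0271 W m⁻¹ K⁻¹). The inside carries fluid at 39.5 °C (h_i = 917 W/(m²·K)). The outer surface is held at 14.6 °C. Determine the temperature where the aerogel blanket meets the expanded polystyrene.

T = 18.3 °C

Resistance network (inner→outer):
  R_conv,in = 1/(4πr²h) = 1/(4π·3.63²·917) = 6.586×10^-6 K/W
  R_cast iron = (1/3.63 − 1/3.67)/(4πk) = 0.003003/(4π·52.0) = 4.595×10^-6 K/W
  R_aerogel blanket = (1/3.67 − 1/4.24)/(4πk) = 0.03663/(4π·0.0126) = 0.2313 K/W
  R_expanded polystyrene = (1/4.24 − 1/4.50)/(4πk) = 0.01363/(4π·0.0271) = 0.04001 K/W
ΣR = 6.586×10^-6 + 4.595×10^-6 + 0.2313 + 0.04001 = 0.2713 K/W
Q = ΔT/ΣR = (39.5 °C − 14.6 °C)/0.2713 = 91.78 W
From the inner boundary to the aerogel blanket/expanded polystyrene interface, ΣR_partial = 0.2313 K/W.
T_interface = T_in − Q·ΣR_partial = 39.5 °C − (91.78)(0.2313) = 18.3 °C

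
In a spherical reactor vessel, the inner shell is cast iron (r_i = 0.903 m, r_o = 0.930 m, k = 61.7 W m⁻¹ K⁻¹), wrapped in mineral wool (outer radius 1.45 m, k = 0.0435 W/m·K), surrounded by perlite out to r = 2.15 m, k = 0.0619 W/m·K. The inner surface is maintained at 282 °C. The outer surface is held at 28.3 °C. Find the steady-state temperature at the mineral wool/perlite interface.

T = 102 °C

Series thermal resistances, inner to outer:
  R_cast iron = (1/0.903 − 1/0.930)/(4πk) = 0.03215/(4π·61.7) = 4.147×10^-5 K/W
  R_mineral wool = (1/0.930 − 1/1.45)/(4πk) = 0.3856/(4π·0.0435) = 0.7054 K/W
  R_perlite = (1/1.45 − 1/2.15)/(4πk) = 0.2245/(4π·0.0619) = 0.2887 K/W
ΣR = 4.147×10^-5 + 0.7054 + 0.2887 = 0.9941 K/W
Q = ΔT/ΣR = (282 °C − 28.3 °C)/0.9941 = 255.2 W
From the inner boundary to the mineral wool/perlite interface, ΣR_partial = 0.7054 K/W.
T_interface = T_in − Q·ΣR_partial = 282 °C − (255.2)(0.7054) = 102 °C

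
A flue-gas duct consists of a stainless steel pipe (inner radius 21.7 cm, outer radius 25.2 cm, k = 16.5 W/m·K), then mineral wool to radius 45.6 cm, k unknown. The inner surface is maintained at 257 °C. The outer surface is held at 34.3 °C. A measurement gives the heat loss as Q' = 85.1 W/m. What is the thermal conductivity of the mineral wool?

ΣR = ΔT/Q' = |257 − 34.3|/85.1 = 2.617 m·K/W
Known resistances:
  R'_stainless steel = ln(0.252/0.217)/(2πk) = 0.1495/(2π·16.5) = 0.001442 m·K/W
R_mineral wool = ΣR − ΣR_known = 2.617 − 0.001442 = 2.616 m·K/W
ln(r₂/r₁)/(2πk) = 2.616 ⇒ k = 0.5931/(2π·2.616) = 0.0361 W/m·K

k = 0.0361 W/m·K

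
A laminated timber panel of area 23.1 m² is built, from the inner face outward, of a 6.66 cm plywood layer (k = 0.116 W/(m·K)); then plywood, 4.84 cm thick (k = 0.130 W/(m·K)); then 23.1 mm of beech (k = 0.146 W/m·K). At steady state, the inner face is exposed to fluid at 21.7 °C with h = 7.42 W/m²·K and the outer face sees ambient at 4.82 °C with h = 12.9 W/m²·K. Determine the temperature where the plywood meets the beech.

Treat each layer as a resistance in series:
  R_conv,in = 1/(hA) = 1/(7.42·23.1) = 0.005834 K/W
  R_plywood = L/(kA) = 0.0666/(0.116·23.1) = 0.02485 K/W
  R_plywood = L/(kA) = 0.0484/(0.130·23.1) = 0.01612 K/W
  R_beech = L/(kA) = 0.0231/(0.146·23.1) = 0.006849 K/W
  R_conv,out = 1/(hA) = 1/(12.9·23.1) = 0.003356 K/W
ΣR = 0.005834 + 0.02485 + 0.01612 + 0.006849 + 0.003356 = 0.05701 K/W
Q = ΔT/ΣR = (21.7 °C − 4.82 °C)/0.05701 = 296.1 W
From the inner boundary to the plywood/beech interface, ΣR_partial = 0.04680 K/W.
T_interface = T_in − Q·ΣR_partial = 21.7 °C − (296.1)(0.04680) = 7.84 °C

T = 7.84 °C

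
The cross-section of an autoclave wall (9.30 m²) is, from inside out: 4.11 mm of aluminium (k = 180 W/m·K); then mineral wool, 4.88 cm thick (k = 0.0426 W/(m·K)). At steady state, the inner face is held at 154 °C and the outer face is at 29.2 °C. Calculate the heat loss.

Resistance network (inner→outer):
  R_aluminium = L/(kA) = 0.00411/(180·9.30) = 2.455×10^-6 K/W
  R_mineral wool = L/(kA) = 0.0488/(0.0426·9.30) = 0.1232 K/W
ΣR = 2.455×10^-6 + 0.1232 = 0.1232 K/W
Q = ΔT/ΣR = (154 °C − 29.2 °C)/0.1232 = 1010 W

Q = 1010 W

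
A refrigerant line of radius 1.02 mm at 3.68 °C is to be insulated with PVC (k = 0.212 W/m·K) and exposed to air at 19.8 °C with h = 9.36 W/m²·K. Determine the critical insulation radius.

For a cylinder, r_cr = k_ins/h = 0.212/9.36 = 0.0226 m = 2.26 cm

r_cr = 2.26 cm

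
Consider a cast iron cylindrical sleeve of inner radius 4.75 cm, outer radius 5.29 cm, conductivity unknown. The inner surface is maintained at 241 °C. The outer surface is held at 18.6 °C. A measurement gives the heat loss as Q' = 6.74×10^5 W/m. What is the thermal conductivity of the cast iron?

ΣR = ΔT/Q' = |241 − 18.6|/6.74×10^5 = 3.300×10^-4 m·K/W
ln(r₂/r₁)/(2πk) = 3.300×10^-4 ⇒ k = 0.1077/(2π·3.300×10^-4) = 51.9 W/m·K

k = 51.9 W/m·K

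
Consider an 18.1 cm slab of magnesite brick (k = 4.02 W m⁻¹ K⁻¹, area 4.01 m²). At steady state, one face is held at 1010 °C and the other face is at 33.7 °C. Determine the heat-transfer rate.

Q = kA·ΔT/L = 4.02 × 4.01 × |1010 °C − 33.7 °C| / 0.181 = 87000 W

Q = 87.0 kW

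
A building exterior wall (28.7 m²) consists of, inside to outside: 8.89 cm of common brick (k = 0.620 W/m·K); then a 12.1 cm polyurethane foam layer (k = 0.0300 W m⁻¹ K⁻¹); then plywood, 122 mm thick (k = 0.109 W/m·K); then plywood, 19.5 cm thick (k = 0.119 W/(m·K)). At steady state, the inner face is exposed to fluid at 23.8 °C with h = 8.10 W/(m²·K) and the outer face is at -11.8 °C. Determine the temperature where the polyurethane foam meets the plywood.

T = 2.11 °C

Resistance network (inner→outer):
  R_conv,in = 1/(hA) = 1/(8.10·28.7) = 0.004302 K/W
  R_common brick = L/(kA) = 0.0889/(0.620·28.7) = 0.004996 K/W
  R_polyurethane foam = L/(kA) = 0.121/(0.0300·28.7) = 0.1405 K/W
  R_plywood = L/(kA) = 0.122/(0.109·28.7) = 0.03900 K/W
  R_plywood = L/(kA) = 0.195/(0.119·28.7) = 0.05710 K/W
ΣR = 0.004302 + 0.004996 + 0.1405 + 0.03900 + 0.05710 = 0.2459 K/W
Q = ΔT/ΣR = (23.8 °C − -11.8 °C)/0.2459 = 144.8 W
From the inner boundary to the polyurethane foam/plywood interface, ΣR_partial = 0.1498 K/W.
T_interface = T_in − Q·ΣR_partial = 23.8 °C − (144.8)(0.1498) = 2.11 °C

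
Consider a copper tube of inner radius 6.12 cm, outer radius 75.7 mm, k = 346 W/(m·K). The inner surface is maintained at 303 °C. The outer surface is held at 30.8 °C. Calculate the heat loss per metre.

Q' = 2.78×10^6 W/m

Q' = 2πk·ΔT/ln(r₂/r₁) = 2π × 346 × 272.2 / ln(0.0757/0.0612) = 2.78×10^6 W/m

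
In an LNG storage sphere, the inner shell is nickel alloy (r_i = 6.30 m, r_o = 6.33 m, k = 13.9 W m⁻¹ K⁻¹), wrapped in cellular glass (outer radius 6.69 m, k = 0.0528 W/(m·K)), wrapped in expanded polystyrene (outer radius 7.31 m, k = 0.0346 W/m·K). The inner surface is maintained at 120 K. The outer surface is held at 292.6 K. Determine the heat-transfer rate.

Treat each layer as a resistance in series:
  R_nickel alloy = (1/6.30 − 1/6.33)/(4πk) = 7.523×10^-4/(4π·13.9) = 4.307×10^-6 K/W
  R_cellular glass = (1/6.33 − 1/6.69)/(4πk) = 0.008501/(4π·0.0528) = 0.01281 K/W
  R_expanded polystyrene = (1/6.69 − 1/7.31)/(4πk) = 0.01268/(4π·0.0346) = 0.02916 K/W
ΣR = 4.307×10^-6 + 0.01281 + 0.02916 = 0.04197 K/W
Q = ΔT/ΣR = (120 K − 292.6 K)/0.04197 = -4110 W
(Negative Q ⇒ heat flows inward; heat gain = 4110 W.)

Q = 4110 W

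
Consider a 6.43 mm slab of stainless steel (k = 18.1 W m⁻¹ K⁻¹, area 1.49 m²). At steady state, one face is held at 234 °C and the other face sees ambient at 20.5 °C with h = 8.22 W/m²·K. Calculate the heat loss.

Series thermal resistances, inner to outer:
  R_stainless steel = L/(kA) = 0.00643/(18.1·1.49) = 2.384×10^-4 K/W
  R_conv,out = 1/(hA) = 1/(8.22·1.49) = 0.08165 K/W
ΣR = 2.384×10^-4 + 0.08165 = 0.08189 K/W
Q = ΔT/ΣR = (234 °C − 20.5 °C)/0.08189 = 2610 W

Q = 2.61 kW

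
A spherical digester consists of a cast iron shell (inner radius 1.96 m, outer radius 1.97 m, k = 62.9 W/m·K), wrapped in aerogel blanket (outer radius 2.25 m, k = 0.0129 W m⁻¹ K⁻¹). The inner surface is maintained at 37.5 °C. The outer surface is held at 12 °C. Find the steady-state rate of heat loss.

Q = 65.4 W

Series thermal resistances, inner to outer:
  R_cast iron = (1/1.96 − 1/1.97)/(4πk) = 0.002590/(4π·62.9) = 3.277×10^-6 K/W
  R_aerogel blanket = (1/1.97 − 1/2.25)/(4πk) = 0.06317/(4π·0.0129) = 0.3897 K/W
ΣR = 3.277×10^-6 + 0.3897 = 0.3897 K/W
Q = ΔT/ΣR = (37.5 °C − 12 °C)/0.3897 = 65.4 W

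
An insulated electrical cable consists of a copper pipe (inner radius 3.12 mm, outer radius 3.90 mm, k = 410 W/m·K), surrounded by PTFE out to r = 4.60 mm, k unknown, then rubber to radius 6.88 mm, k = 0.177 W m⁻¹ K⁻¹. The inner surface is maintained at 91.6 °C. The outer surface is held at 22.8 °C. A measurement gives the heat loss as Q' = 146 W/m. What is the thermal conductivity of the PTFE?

ΣR = ΔT/Q' = |91.6 − 22.8|/146 = 0.4712 m·K/W
Known resistances:
  R'_copper = ln(0.00390/0.00312)/(2πk) = 0.2231/(2π·410) = 8.662×10^-5 m·K/W
  R'_rubber = ln(0.00688/0.00460)/(2πk) = 0.4026/(2π·0.177) = 0.3620 m·K/W
R_PTFE = ΣR − ΣR_known = 0.4712 − 0.3621 = 0.1091 m·K/W
ln(r₂/r₁)/(2πk) = 0.1091 ⇒ k = 0.1651/(2π·0.1091) = 0.241 W/m·K

k = 0.241 W/m·K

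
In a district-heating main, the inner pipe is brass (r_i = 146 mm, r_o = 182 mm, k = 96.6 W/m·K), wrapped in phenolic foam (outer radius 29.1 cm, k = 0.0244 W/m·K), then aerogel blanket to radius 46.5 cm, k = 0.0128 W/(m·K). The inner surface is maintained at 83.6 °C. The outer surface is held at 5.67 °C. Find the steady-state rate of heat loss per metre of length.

Q' = 8.77 W/m

Resistance network (inner→outer):
  R'_brass = ln(0.182/0.146)/(2πk) = 0.2204/(2π·96.6) = 3.631×10^-4 m·K/W
  R'_phenolic foam = ln(0.291/0.182)/(2πk) = 0.4693/(2π·0.0244) = 3.061 m·K/W
  R'_aerogel blanket = ln(0.465/0.291)/(2πk) = 0.4687/(2π·0.0128) = 5.828 m·K/W
ΣR = 3.631×10^-4 + 3.061 + 5.828 = 8.889 m·K/W
Q' = ΔT/ΣR = (83.6 °C − 5.67 °C)/8.889 = 8.77 W/m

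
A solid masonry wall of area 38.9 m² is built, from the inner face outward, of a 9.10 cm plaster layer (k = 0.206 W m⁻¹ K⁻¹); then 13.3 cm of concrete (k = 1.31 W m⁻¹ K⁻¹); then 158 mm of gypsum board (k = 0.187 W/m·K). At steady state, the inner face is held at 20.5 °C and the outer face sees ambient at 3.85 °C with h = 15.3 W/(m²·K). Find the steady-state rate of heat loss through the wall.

Treat each layer as a resistance in series:
  R_plaster = L/(kA) = 0.0910/(0.206·38.9) = 0.01136 K/W
  R_concrete = L/(kA) = 0.133/(1.31·38.9) = 0.002610 K/W
  R_gypsum board = L/(kA) = 0.158/(0.187·38.9) = 0.02172 K/W
  R_conv,out = 1/(hA) = 1/(15.3·38.9) = 0.001680 K/W
ΣR = 0.01136 + 0.002610 + 0.02172 + 0.001680 = 0.03737 K/W
Q = ΔT/ΣR = (20.5 °C − 3.85 °C)/0.03737 = 446 W

Q = 446 W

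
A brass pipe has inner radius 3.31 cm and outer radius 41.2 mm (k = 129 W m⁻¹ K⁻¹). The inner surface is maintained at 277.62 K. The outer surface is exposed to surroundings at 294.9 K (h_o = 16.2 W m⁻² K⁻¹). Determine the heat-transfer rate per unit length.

Series thermal resistances, inner to outer:
  R'_brass = ln(0.0412/0.0331)/(2πk) = 0.2189/(2π·129) = 2.701×10^-4 m·K/W
  R'_conv,out = 1/(2πr h) = 1/(2π·0.0412·16.2) = 0.2385 m·K/W
ΣR = 2.701×10^-4 + 0.2385 = 0.2388 m·K/W
Q' = ΔT/ΣR = (277.62 K − 294.9 K)/0.2388 = -72.4 W/m
(Negative Q' ⇒ heat flows inward; heat gain = 72.4 W/m.)

Q' = 72.4 W/m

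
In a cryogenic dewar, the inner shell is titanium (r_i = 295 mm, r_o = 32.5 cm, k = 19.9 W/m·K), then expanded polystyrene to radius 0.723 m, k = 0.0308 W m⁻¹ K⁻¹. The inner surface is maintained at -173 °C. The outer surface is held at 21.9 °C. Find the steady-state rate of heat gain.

Q = 44.5 W

Treat each layer as a resistance in series:
  R_titanium = (1/0.295 − 1/0.325)/(4πk) = 0.3129/(4π·19.9) = 0.001251 K/W
  R_expanded polystyrene = (1/0.325 − 1/0.723)/(4πk) = 1.694/(4π·0.0308) = 4.376 K/W
ΣR = 0.001251 + 4.376 = 4.377 K/W
Q = ΔT/ΣR = (-173 °C − 21.9 °C)/4.377 = -44.5 W
(Negative Q ⇒ heat flows inward; heat gain = 44.5 W.)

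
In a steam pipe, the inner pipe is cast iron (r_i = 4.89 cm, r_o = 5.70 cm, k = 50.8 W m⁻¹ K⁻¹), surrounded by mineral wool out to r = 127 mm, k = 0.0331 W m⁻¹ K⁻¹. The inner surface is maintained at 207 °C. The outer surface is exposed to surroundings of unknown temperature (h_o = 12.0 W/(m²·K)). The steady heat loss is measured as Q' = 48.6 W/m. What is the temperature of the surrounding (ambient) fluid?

Series resistances:
  R'_cast iron = ln(0.0570/0.0489)/(2πk) = 0.1533/(2π·50.8) = 4.802×10^-4 m·K/W
  R'_mineral wool = ln(0.127/0.0570)/(2πk) = 0.8011/(2π·0.0331) = 3.852 m·K/W
  R'_conv,out = 1/(2πr h) = 1/(2π·0.127·12.0) = 0.1044 m·K/W
ΣR = 3.957 m·K/W
ΔT = Q'·ΣR = 48.6 × 3.957 = 192.3 K
Heat flows outward, so T_out = T_in − ΔT = 207 − 192.3 = 14.7 °C

T_out = 14.7 °C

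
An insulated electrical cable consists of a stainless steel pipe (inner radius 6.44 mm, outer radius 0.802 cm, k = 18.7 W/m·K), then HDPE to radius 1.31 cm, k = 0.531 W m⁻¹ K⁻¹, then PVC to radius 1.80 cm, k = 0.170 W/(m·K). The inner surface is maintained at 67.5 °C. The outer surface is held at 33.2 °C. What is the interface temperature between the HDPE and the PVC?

T = 56.1 °C

Series thermal resistances, inner to outer:
  R'_stainless steel = ln(0.00802/0.00644)/(2πk) = 0.2194/(2π·18.7) = 0.001867 m·K/W
  R'_HDPE = ln(0.0131/0.00802)/(2πk) = 0.4907/(2π·0.531) = 0.1471 m·K/W
  R'_PVC = ln(0.0180/0.0131)/(2πk) = 0.3178/(2π·0.170) = 0.2975 m·K/W
ΣR = 0.001867 + 0.1471 + 0.2975 = 0.4465 m·K/W
Q' = ΔT/ΣR = (67.5 °C − 33.2 °C)/0.4465 = 76.82 W/m
From the inner boundary to the HDPE/PVC interface, ΣR_partial = 0.1490 m·K/W.
T_interface = T_in − Q'·ΣR_partial = 67.5 °C − (76.82)(0.1490) = 56.1 °C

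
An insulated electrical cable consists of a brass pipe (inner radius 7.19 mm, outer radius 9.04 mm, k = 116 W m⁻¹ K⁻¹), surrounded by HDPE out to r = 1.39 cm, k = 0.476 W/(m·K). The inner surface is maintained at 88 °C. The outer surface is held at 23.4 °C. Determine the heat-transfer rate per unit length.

Q' = 448 W/m

Treat each layer as a resistance in series:
  R'_brass = ln(0.00904/0.00719)/(2πk) = 0.2290/(2π·116) = 3.141×10^-4 m·K/W
  R'_HDPE = ln(0.0139/0.00904)/(2πk) = 0.4302/(2π·0.476) = 0.1439 m·K/W
ΣR = 3.141×10^-4 + 0.1439 = 0.1442 m·K/W
Q' = ΔT/ΣR = (88 °C − 23.4 °C)/0.1442 = 448 W/m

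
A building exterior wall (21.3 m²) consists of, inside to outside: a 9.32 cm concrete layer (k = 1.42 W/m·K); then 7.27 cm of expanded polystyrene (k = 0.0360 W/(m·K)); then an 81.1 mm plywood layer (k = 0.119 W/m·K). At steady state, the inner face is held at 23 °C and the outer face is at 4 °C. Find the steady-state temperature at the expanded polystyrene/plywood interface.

T = 8.68 °C

Series thermal resistances, inner to outer:
  R_concrete = L/(kA) = 0.0932/(1.42·21.3) = 0.003081 K/W
  R_expanded polystyrene = L/(kA) = 0.0727/(0.0360·21.3) = 0.09481 K/W
  R_plywood = L/(kA) = 0.0811/(0.119·21.3) = 0.03200 K/W
ΣR = 0.003081 + 0.09481 + 0.03200 = 0.1299 K/W
Q = ΔT/ΣR = (23 °C − 4 °C)/0.1299 = 146.3 W
From the inner boundary to the expanded polystyrene/plywood interface, ΣR_partial = 0.09789 K/W.
T_interface = T_in − Q·ΣR_partial = 23 °C − (146.3)(0.09789) = 8.68 °C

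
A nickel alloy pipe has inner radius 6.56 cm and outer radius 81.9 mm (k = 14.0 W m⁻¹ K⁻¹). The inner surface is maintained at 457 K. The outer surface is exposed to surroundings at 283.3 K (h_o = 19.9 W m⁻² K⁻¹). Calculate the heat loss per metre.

Series thermal resistances, inner to outer:
  R'_nickel alloy = ln(0.0819/0.0656)/(2πk) = 0.2219/(2π·14.0) = 0.002523 m·K/W
  R'_conv,out = 1/(2πr h) = 1/(2π·0.0819·19.9) = 0.09765 m·K/W
ΣR = 0.002523 + 0.09765 = 0.1002 m·K/W
Q' = ΔT/ΣR = (457 K − 283.3 K)/0.1002 = 1730 W/m

Q' = 1730 W/m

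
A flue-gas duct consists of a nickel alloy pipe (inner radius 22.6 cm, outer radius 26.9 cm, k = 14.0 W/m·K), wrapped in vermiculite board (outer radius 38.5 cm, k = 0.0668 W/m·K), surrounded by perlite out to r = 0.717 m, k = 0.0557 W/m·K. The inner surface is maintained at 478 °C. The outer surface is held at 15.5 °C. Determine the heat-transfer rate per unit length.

Q' = 176 W/m

Series thermal resistances, inner to outer:
  R'_nickel alloy = ln(0.269/0.226)/(2πk) = 0.1742/(2π·14.0) = 0.001980 m·K/W
  R'_vermiculite board = ln(0.385/0.269)/(2πk) = 0.3585/(2π·0.0668) = 0.8542 m·K/W
  R'_perlite = ln(0.717/0.385)/(2πk) = 0.6218/(2π·0.0557) = 1.777 m·K/W
ΣR = 0.001980 + 0.8542 + 1.777 = 2.633 m·K/W
Q' = ΔT/ΣR = (478 °C − 15.5 °C)/2.633 = 176 W/m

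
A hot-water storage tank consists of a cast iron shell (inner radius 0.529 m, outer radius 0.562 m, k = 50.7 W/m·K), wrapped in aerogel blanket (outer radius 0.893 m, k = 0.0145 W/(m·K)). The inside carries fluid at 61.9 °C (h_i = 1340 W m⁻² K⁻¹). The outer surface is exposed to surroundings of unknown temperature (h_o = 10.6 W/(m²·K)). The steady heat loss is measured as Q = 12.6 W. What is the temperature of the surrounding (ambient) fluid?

Sum the resistances:
  R_conv,in = 1/(4πr²h) = 1/(4π·0.529²·1340) = 2.122×10^-4 K/W
  R_cast iron = (1/0.529 − 1/0.562)/(4πk) = 0.1110/(4π·50.7) = 1.742×10^-4 K/W
  R_aerogel blanket = (1/0.562 − 1/0.893)/(4πk) = 0.6595/(4π·0.0145) = 3.620 K/W
  R_conv,out = 1/(4πr²h) = 1/(4π·0.893²·10.6) = 0.009414 K/W
ΣR = 3.629 K/W
ΔT = Q·ΣR = 12.6 × 3.629 = 45.73 K
Heat flows outward, so T_out = T_in − ΔT = 61.9 − 45.73 = 16.2 °C

T_out = 16.2 °C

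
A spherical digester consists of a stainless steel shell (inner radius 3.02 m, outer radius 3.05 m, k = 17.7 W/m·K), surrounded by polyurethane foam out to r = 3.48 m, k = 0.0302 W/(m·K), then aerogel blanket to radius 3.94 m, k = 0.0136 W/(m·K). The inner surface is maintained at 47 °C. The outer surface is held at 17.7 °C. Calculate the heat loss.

Q = 96.7 W

Resistance network (inner→outer):
  R_stainless steel = (1/3.02 − 1/3.05)/(4πk) = 0.003257/(4π·17.7) = 1.464×10^-5 K/W
  R_polyurethane foam = (1/3.05 − 1/3.48)/(4πk) = 0.04051/(4π·0.0302) = 0.1068 K/W
  R_aerogel blanket = (1/3.48 − 1/3.94)/(4πk) = 0.03355/(4π·0.0136) = 0.1963 K/W
ΣR = 1.464×10^-5 + 0.1068 + 0.1963 = 0.3031 K/W
Q = ΔT/ΣR = (47 °C − 17.7 °C)/0.3031 = 96.7 W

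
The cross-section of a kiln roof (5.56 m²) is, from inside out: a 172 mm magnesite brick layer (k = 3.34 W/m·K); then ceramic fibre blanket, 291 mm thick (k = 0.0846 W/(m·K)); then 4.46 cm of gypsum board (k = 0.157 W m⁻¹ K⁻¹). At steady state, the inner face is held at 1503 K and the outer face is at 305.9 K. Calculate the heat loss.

Treat each layer as a resistance in series:
  R_magnesite brick = L/(kA) = 0.172/(3.34·5.56) = 0.009262 K/W
  R_ceramic fibre blanket = L/(kA) = 0.291/(0.0846·5.56) = 0.6187 K/W
  R_gypsum board = L/(kA) = 0.0446/(0.157·5.56) = 0.05109 K/W
ΣR = 0.009262 + 0.6187 + 0.05109 = 0.6791 K/W
Q = ΔT/ΣR = (1503 K − 305.9 K)/0.6791 = 1760 W

Q = 1760 W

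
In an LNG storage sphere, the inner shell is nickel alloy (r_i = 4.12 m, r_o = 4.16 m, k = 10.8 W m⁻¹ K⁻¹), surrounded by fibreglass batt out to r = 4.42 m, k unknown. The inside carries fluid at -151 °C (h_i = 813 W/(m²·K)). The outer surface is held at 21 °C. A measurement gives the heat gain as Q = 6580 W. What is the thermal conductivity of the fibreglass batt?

k = 0.0431 W/m·K

ΣR = ΔT/Q = |-151 − 21|/6580 = 0.02614 K/W
Known resistances:
  R_conv,in = 1/(4πr²h) = 1/(4π·4.12²·813) = 5.766×10^-6 K/W
  R_nickel alloy = (1/4.12 − 1/4.16)/(4πk) = 0.002334/(4π·10.8) = 1.720×10^-5 K/W
R_fibreglass batt = ΣR − ΣR_known = 0.02614 − 2.297×10^-5 = 0.02612 K/W
(1/r₁−1/r₂)/(4πk) = 0.02612 ⇒ k = 0.01414/(4π·0.02612) = 0.0431 W/m·K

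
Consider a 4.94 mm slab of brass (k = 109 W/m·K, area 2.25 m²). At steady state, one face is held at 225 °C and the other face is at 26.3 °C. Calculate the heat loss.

Q = 9.86×10^6 W

Q = kA·ΔT/L = 109 × 2.25 × |225 °C − 26.3 °C| / 0.00494 = 9.86×10^6 W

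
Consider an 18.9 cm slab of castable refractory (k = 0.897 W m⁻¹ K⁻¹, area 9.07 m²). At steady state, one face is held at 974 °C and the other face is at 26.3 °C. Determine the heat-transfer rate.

Q = kA·ΔT/L = 0.897 × 9.07 × |974 °C − 26.3 °C| / 0.189 = 40800 W

Q = 40800 W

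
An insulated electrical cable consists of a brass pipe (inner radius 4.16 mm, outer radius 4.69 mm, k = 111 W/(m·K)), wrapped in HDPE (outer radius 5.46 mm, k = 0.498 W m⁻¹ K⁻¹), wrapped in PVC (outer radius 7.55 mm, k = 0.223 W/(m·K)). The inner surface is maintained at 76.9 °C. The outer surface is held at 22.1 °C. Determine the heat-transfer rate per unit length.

Q' = 196 W/m

Treat each layer as a resistance in series:
  R'_brass = ln(0.00469/0.00416)/(2πk) = 0.1199/(2π·111) = 1.719×10^-4 m·K/W
  R'_HDPE = ln(0.00546/0.00469)/(2πk) = 0.1520/(2π·0.498) = 0.04858 m·K/W
  R'_PVC = ln(0.00755/0.00546)/(2πk) = 0.3241/(2π·0.223) = 0.2313 m·K/W
ΣR = 1.719×10^-4 + 0.04858 + 0.2313 = 0.2801 m·K/W
Q' = ΔT/ΣR = (76.9 °C − 22.1 °C)/0.2801 = 196 W/m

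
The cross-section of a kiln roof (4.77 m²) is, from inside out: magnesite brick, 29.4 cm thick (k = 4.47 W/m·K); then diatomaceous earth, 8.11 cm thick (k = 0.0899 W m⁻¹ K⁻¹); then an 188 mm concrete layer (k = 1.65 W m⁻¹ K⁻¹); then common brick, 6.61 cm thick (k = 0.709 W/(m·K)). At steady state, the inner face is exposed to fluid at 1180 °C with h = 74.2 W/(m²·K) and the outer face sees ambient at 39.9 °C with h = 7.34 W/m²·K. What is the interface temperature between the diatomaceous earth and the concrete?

T = 335 °C

Resistance network (inner→outer):
  R_conv,in = 1/(hA) = 1/(74.2·4.77) = 0.002825 K/W
  R_magnesite brick = L/(kA) = 0.294/(4.47·4.77) = 0.01379 K/W
  R_diatomaceous earth = L/(kA) = 0.0811/(0.0899·4.77) = 0.1891 K/W
  R_concrete = L/(kA) = 0.188/(1.65·4.77) = 0.02389 K/W
  R_common brick = L/(kA) = 0.0661/(0.709·4.77) = 0.01955 K/W
  R_conv,out = 1/(hA) = 1/(7.34·4.77) = 0.02856 K/W
ΣR = 0.002825 + 0.01379 + 0.1891 + 0.02389 + 0.01955 + 0.02856 = 0.2777 K/W
Q = ΔT/ΣR = (1180 °C − 39.9 °C)/0.2777 = 4106 W
From the inner boundary to the diatomaceous earth/concrete interface, ΣR_partial = 0.2057 K/W.
T_interface = T_in − Q·ΣR_partial = 1180 °C − (4106)(0.2057) = 335 °C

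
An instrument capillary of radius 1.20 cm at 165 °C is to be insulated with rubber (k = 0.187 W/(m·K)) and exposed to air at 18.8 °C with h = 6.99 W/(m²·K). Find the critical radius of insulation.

For a cylinder, r_cr = k_ins/h = 0.187/6.99 = 0.0268 m = 2.68 cm

r_cr = 2.68 cm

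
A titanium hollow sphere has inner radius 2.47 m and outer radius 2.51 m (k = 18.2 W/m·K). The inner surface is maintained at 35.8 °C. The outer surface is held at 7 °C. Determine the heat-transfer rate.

Q = 4πk·ΔT/(1/r₁ − 1/r₂) = 4π × 18.2 × 28.8 / (1/2.47 − 1/2.51) = 1.02×10^6 W

Q = 1020 kW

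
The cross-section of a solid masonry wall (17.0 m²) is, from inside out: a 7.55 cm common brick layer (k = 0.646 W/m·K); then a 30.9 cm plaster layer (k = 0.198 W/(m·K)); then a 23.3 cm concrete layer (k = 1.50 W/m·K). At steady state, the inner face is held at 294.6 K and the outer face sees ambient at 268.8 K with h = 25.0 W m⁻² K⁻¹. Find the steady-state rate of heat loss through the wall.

Q = 234 W

Series thermal resistances, inner to outer:
  R_common brick = L/(kA) = 0.0755/(0.646·17.0) = 0.006875 K/W
  R_plaster = L/(kA) = 0.309/(0.198·17.0) = 0.09180 K/W
  R_concrete = L/(kA) = 0.233/(1.50·17.0) = 0.009137 K/W
  R_conv,out = 1/(hA) = 1/(25.0·17.0) = 0.002353 K/W
ΣR = 0.006875 + 0.09180 + 0.009137 + 0.002353 = 0.1102 K/W
Q = ΔT/ΣR = (294.6 K − 268.8 K)/0.1102 = 234 W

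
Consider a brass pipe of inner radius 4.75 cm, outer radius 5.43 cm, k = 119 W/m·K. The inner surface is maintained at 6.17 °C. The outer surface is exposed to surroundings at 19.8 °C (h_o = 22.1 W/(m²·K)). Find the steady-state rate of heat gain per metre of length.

Treat each layer as a resistance in series:
  R'_brass = ln(0.0543/0.0475)/(2πk) = 0.1338/(2π·119) = 1.789×10^-4 m·K/W
  R'_conv,out = 1/(2πr h) = 1/(2π·0.0543·22.1) = 0.1326 m·K/W
ΣR = 1.789×10^-4 + 0.1326 = 0.1328 m·K/W
Q' = ΔT/ΣR = (6.17 °C − 19.8 °C)/0.1328 = -103 W/m
(Negative Q' ⇒ heat flows inward; heat gain = 103 W/m.)

Q' = 103 W/m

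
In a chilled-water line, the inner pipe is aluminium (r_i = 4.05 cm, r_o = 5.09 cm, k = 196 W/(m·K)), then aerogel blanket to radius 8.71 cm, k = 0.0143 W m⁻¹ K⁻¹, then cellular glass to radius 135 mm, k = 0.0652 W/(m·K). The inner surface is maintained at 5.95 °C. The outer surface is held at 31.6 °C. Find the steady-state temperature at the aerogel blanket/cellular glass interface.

T = 27.7 °C

Series thermal resistances, inner to outer:
  R'_aluminium = ln(0.0509/0.0405)/(2πk) = 0.2286/(2π·196) = 1.856×10^-4 m·K/W
  R'_aerogel blanket = ln(0.0871/0.0509)/(2πk) = 0.5372/(2π·0.0143) = 5.979 m·K/W
  R'_cellular glass = ln(0.135/0.0871)/(2πk) = 0.4382/(2π·0.0652) = 1.070 m·K/W
ΣR = 1.856×10^-4 + 5.979 + 1.070 = 7.049 m·K/W
Q' = ΔT/ΣR = (5.95 °C − 31.6 °C)/7.049 = -3.639 W/m
From the inner boundary to the aerogel blanket/cellular glass interface, ΣR_partial = 5.979 m·K/W.
T_interface = T_in − Q'·ΣR_partial = 5.95 °C − (-3.639)(5.979) = 27.7 °C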